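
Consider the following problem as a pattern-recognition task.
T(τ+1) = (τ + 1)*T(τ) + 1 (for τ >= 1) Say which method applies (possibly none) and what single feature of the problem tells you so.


Verdict: a summation factor — an index-dependent multiplier τ + 1 rules out characteristic roots; a summation factor converts it to a pure difference.


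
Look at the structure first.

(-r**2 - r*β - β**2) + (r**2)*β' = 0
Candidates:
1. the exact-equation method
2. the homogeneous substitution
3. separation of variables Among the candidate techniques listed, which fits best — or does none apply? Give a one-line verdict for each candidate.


Verdict: the homogeneous substitution — solved for the derivative, the right side is unchanged under scaling r and β together — it depends only on the ratio β/r, so substitute a single ratio variable.
- the exact-equation method — the mixed partial derivatives differ, so the left side is not a total differential.
- the homogeneous substitution: a fit — the right tool for this form.
- separation of variables — no algebra isolates the independent variable on one side and the unknown on the other.


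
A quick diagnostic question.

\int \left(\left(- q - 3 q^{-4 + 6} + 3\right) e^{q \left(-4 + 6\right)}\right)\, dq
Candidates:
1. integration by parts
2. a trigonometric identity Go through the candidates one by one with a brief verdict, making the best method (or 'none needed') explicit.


Diagnosis: integration by parts — the integrand splits as (- q - 3 q^{-4 + 6} + 3) times e^{q \left(-4 + 6\right)} — repeatedly differentiating the polynomial part kills it, which is the parts ladder.
- integration by parts: applies; the problem has the shape this method handles.
- a trigonometric identity: no sine or cosine appears, so there is nothing for a trigonometric identity to act on.


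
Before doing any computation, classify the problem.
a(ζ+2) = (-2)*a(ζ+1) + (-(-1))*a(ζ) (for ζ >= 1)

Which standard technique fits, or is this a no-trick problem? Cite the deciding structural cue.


Verdict: the characteristic-root method — constant coefficients and linearity mean the ansatz r^ζ reduces it to solving the characteristic polynomial.


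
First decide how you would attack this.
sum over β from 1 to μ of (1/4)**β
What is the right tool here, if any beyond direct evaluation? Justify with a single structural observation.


Diagnosis: the geometric series formula — term-over-term division gives 1/4 every time — index-free ratio, geometric sum formula applies.


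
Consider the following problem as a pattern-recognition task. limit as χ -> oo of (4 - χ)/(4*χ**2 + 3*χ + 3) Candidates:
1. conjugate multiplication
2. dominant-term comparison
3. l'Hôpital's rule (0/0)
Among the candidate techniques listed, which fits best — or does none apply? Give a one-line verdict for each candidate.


Verdict: dominant-term comparison — as χ grows, only the highest-degree terms matter — compare leading terms and read the limit off.
- conjugate multiplication — there are no radicals in tension whose conjugate would simplify matters.
- dominant-term comparison: yes, a natural case for it.
- l'Hôpital's rule (0/0): no 0/0 form appears: written as one quotient, top and bottom both grow without bound, and the ratio is decided by their leading terms.


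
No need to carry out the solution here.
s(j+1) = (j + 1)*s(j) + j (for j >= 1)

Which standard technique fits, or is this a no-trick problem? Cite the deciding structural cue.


Technique: a summation factor — normalize by the running product of j + 1: the left side becomes a difference, and differences sum.


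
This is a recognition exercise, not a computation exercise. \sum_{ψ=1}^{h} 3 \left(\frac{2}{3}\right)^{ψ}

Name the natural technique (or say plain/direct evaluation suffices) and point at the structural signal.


Best approach: the geometric series formula — each term is \frac{2}{3} times the previous one, so the geometric-series formula applies directly.


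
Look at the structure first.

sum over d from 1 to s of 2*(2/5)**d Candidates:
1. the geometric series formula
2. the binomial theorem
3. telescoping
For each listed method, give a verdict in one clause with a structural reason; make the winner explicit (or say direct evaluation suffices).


Diagnosis: the geometric series formula — the ratio of consecutive terms is the constant 2/5, independent of the index — a geometric sum.
- the geometric series formula: applies; the problem has the shape this method handles.
- the binomial theorem — the terms do not reassemble into a binomial power.
- telescoping: the summand is not presented as a shifted difference — a telescoping rewrite may exist, but the displayed structure does not offer one.


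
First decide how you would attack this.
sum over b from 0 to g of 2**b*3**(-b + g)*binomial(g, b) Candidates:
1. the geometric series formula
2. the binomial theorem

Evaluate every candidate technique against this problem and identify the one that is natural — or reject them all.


Verdict: the binomial theorem — binomial(g, b) weighting matched powers of 2 and 3 is the expanded form of (2 + 3)^g — fold it back up.
- the geometric series formula: dividing successive terms gives an index-dependent quantity, not a constant.
- the binomial theorem — a fit — the right tool for this form.


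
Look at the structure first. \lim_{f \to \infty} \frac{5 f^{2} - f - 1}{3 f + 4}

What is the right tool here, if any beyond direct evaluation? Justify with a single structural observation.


Technique: dominant-term comparison — at large f only the top-degree terms survive; compare the leading terms and the limit falls out. Differentiating the expression as a single quotient would eventually settle it as well; matching dominant growth settles it immediately.


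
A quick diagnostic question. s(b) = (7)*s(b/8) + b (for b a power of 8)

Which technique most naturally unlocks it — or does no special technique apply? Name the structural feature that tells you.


Technique: the master substitution — the call at b/8 makes this multiplicative recursion; the master-style substitution converts it to additive.


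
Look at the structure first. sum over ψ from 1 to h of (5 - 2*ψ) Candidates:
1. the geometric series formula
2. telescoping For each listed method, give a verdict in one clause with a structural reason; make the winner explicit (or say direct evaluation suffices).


Method: no special technique — with only polynomial terms in ψ present, the classical sum-of-powers identities are all you need.
- the geometric series formula — the ratio of consecutive terms depends on the index.
- telescoping: computed from the summand as displayed, the partial sums build up without the pairwise collapse telescoping exploits.


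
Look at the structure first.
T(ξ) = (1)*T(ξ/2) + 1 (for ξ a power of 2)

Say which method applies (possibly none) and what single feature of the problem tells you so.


Technique: the master substitution — divide-the-index recursion (ξ/2 inside the call) straightens out once the index is rewritten as 2^m.


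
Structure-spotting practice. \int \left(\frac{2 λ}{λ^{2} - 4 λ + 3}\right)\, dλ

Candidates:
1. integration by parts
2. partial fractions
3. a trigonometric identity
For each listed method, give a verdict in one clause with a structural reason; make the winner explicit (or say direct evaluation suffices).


Best approach: partial fractions — each factor of λ^{2} - 4 λ + 3 owns one elementary piece of the integrand — separate them and integrate piecewise.
- integration by parts — no split into a nonconstant polynomial times one of the standard kernels — exp, sine, or cosine of a linear argument, or a logarithm — applies here.
- partial fractions — a fit — the right tool for this form.
- a trigonometric identity: with no trigonometric functions present, identity rewriting has no target.


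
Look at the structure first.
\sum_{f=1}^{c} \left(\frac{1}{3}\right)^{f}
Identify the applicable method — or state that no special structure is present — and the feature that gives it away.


Technique: the geometric series formula — check a ratio of consecutive terms: it is \frac{1}{3}, independent of the index, so the geometric formula closes the sum.


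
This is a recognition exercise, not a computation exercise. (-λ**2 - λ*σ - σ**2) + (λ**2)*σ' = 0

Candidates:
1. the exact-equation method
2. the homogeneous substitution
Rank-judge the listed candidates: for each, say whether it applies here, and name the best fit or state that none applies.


Diagnosis: the homogeneous substitution — the slope's numerator and denominator have matching total degree, so it depends only on σ/λ and the ratio substitution collapses it.
- the exact-equation method: the mixed partial derivatives differ, so the left side is not a total differential.
- the homogeneous substitution: yes — fits the structure here.


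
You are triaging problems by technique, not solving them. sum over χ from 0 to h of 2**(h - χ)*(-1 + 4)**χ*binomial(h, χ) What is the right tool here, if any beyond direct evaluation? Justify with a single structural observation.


Technique: the binomial theorem — terms weighting binomial(h, χ) against matched powers of (-1 + 4) and 2 reassemble into ((-1 + 4) + 2)^h by the binomial theorem.


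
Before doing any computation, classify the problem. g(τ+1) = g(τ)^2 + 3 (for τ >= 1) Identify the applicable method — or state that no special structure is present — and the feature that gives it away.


Technique: no special technique — each new value is a nonlinear function of earlier ones — scaling arguments and superposition both fail.


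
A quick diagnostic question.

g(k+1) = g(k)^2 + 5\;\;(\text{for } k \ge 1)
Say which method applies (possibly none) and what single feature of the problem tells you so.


Verdict: no special technique — the sequence value feeds back through itself nonlinearly — linear superposition fails, and every superposition-based closed form fails with it.


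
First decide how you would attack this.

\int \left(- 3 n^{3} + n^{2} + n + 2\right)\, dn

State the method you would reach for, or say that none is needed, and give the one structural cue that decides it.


Verdict: no special technique — the integrand is a sum of constant multiples of powers of n — integrate term by term.


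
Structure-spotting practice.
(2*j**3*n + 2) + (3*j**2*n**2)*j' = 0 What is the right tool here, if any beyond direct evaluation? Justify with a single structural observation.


Verdict: the exact-equation method — checking ∂/∂j of 2*j**3*n + 2 against ∂/∂n of 3*j**2*n**2: they match — the equation is exact as it stands.


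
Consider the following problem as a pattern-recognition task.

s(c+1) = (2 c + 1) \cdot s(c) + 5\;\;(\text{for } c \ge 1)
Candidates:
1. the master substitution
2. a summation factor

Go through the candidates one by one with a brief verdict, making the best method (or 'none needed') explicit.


Best approach: a summation factor — it is first-order linear but the coefficient 2 c + 1 depends on the index, so multiply through by a summation factor to telescope it.
- the master substitution: the recursion shifts the index rather than dividing it.
- a summation factor — a fit — the right tool for this form.


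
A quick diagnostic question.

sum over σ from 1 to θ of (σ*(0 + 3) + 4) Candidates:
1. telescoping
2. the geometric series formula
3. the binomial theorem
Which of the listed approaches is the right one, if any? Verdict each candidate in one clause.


Method: no special technique — the summand is a plain polynomial in σ (expanding first if it arrives factored); standard power-sum formulas evaluate it term by term.
- telescoping — the summand is not presented as a shifted difference — a telescoping rewrite may exist, but the displayed structure does not offer one.
- the geometric series formula: there is no constant term-to-term ratio.
- the binomial theorem — there is no pair of bases whose matched powers would reassemble into a single binomial power.


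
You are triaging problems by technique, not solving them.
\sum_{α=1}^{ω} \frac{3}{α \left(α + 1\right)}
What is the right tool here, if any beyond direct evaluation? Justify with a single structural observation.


Best approach: telescoping — the denominator's roots in \frac{3}{α \left(α + 1\right)} sit an integer apart: decomposition produces a self-cancelling chain.


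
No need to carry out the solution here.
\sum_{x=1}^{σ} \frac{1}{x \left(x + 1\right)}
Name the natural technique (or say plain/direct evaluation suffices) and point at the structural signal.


Method: telescoping — \frac{1}{x \left(x + 1\right)} is a collapsed telescope: expand it into simple fractions to see the cancellation.


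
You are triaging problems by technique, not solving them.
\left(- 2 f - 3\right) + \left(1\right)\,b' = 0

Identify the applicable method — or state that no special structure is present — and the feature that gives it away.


Best approach: no special technique — the slope is a pure function of f; integrate both sides and be done.


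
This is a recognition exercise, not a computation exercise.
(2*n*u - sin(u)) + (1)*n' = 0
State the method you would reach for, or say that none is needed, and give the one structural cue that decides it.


Best approach: a linear integrating factor — linear in the unknown with genuine forcing: multiply through by the exponential of the integrated coefficient and the left side closes into one derivative.


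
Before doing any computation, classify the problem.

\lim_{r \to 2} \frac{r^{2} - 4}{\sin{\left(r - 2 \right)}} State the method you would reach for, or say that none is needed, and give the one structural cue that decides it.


Best approach: l'Hôpital's rule (0/0) — plug in 2: top and bottom both hit zero, so differentiate each and retry. Known elementary limits would finish this too — the rule just bypasses the case analysis.


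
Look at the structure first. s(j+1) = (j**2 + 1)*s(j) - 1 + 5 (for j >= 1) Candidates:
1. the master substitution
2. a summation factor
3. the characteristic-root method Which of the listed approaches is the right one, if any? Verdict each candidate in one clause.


Technique: a summation factor — one step of memory with a weight j**2 + 1 that changes as the index grows — the summation-factor construction is built for this.
- the master substitution: with no divided-index recursive call, reindexing by powers of a base buys nothing.
- a summation factor — a fit — the right tool for this form.
- the characteristic-root method: the coefficients change with the index, which the root method cannot absorb.


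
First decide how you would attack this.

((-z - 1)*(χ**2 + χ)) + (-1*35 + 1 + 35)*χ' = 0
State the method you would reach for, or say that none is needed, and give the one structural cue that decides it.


Best approach: separation of variables — all dependence on the two variables factors apart, the defining separable shape. This doubles as a Bernoulli equation in the unknown as written; dividing and integrating works on it directly.


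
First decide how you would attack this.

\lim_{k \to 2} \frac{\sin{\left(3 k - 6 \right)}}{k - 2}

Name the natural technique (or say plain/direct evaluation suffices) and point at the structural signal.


Method: l'Hôpital's rule (0/0) — numerator and denominator both vanish at 2 — a genuine 0/0 form, which is exactly when l'Hôpital applies. A first-order expansion at the point is an equally standard path; the rule packages it.


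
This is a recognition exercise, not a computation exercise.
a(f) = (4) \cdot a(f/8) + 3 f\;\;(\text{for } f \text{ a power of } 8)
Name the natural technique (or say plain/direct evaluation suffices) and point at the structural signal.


Best approach: the master substitution — the argument contracts 8-fold per step: reindex f exponentially and solve the linear recurrence in the new index.


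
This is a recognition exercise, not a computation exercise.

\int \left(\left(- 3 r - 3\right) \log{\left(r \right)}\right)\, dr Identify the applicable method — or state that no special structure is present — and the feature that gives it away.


Verdict: integration by parts — \log{\left(r \right)} is the classic u in parts — its derivative is a plain reciprocal while - 3 r - 3 absorbs the dv role.


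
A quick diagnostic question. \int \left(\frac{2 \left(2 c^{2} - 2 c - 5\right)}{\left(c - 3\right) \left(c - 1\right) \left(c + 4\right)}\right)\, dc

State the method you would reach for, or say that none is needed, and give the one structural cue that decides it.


Method: partial fractions — the bottom factors while the top stays lower-degree — split into simple fractions and integrate piece by piece.


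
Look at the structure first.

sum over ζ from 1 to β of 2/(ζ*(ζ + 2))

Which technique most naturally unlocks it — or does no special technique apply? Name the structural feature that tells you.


Technique: telescoping — 2/(ζ*(ζ + 2)) decomposes into shift-paired simple fractions; the series telescopes to finitely many boundary pieces.


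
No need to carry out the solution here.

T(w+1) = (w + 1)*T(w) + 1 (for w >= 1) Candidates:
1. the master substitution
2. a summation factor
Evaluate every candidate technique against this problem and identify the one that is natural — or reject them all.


Verdict: a summation factor — first-order, linear, moving coefficient w + 1: the discrete analogue of an integrating factor handles it.
- the master substitution: the recursion shifts the index rather than dividing it.
- a summation factor — yes, a natural case for it.


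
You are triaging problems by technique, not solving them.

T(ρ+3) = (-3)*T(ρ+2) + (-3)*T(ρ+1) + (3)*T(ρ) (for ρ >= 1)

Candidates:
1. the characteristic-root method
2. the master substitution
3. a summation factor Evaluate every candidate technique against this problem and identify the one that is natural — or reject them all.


Best approach: the characteristic-root method — constant coefficients and linearity mean the ansatz r^ρ reduces it to solving the characteristic polynomial.
- the characteristic-root method: yes — fits the structure here.
- the master substitution — there is no divide-the-index recursive argument.
- a summation factor: a summation factor telescopes one-step recursions; this one carries higher-order memory.


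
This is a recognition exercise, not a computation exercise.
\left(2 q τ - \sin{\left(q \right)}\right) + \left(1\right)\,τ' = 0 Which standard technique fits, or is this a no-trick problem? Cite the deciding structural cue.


Method: a linear integrating factor — arrange it as τ' + 2 q·τ = (the forcing term) and the integrating factor does the rest.


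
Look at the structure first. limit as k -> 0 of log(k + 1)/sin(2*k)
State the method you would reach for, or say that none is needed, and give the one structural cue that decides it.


Verdict: l'Hôpital's rule (0/0) — the 0/0 form at 0 is the signature situation for l'Hôpital's rule. Known elementary limits would finish this too — the rule just bypasses the case analysis.


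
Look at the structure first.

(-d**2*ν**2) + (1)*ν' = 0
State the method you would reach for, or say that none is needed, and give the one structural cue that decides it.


Method: separation of variables — solved for the derivative, the right side splits multiplicatively into a function of each variable alone — divide and integrate each side.


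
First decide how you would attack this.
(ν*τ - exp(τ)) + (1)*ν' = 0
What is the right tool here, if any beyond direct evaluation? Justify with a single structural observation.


Method: a linear integrating factor — the unknown enters only to the first power against a nonzero forcing term — the integrating-factor template applies directly.


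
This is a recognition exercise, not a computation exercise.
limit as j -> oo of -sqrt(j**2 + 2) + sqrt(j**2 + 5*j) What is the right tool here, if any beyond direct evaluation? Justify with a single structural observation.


Technique: conjugate multiplication — both pieces blow up but their difference is finite; the conjugate trick rationalizes sqrt(j**2 + 5*j) - sqrt(j**2 + 2).


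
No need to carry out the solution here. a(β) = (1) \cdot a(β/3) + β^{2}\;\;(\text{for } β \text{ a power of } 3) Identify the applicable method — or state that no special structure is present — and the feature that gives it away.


Verdict: the master substitution — the argument contracts 3-fold per step: reindex β exponentially and solve the linear recurrence in the new index.


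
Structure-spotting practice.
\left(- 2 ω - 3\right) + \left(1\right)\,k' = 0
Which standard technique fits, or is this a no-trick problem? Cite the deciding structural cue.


Verdict: no special technique — with k absent the equation is not coupled at all: direct integration in ω.


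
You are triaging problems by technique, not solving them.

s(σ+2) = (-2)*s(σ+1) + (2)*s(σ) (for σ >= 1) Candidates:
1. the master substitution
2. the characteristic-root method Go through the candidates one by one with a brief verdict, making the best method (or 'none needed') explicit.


Technique: the characteristic-root method — because shifting σ leaves the equation's coefficients unchanged, exponential trials reduce it to algebra.
- the master substitution: there is no divide-the-index recursive argument.
- the characteristic-root method: applicable, and directly so.


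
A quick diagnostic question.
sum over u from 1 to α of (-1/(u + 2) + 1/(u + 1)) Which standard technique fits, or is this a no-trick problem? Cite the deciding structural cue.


Best approach: telescoping — consecutive terms evaluate one function at adjacent indices (1/(u + 1) is its current value): one term's tail is the next term's head, so the chain collapses.


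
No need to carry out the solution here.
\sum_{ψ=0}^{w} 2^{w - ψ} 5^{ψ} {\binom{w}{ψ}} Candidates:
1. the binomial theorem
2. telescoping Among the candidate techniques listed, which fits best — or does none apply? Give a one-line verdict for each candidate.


Best approach: the binomial theorem — binomial coefficients against complementary powers of 5 and 2: recognize the binomial expansion and resum.
- the binomial theorem: applies; the problem has the shape this method handles.
- telescoping: the terms as presented offer no neighboring cancellation — a telescoping rewrite may exist, but the displayed structure does not hand one over.


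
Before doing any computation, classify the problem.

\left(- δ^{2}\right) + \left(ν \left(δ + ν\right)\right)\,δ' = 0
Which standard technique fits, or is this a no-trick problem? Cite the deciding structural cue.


Verdict: the homogeneous substitution — the slope's numerator and denominator have matching total degree, so it depends only on δ/ν and the ratio substitution collapses it. With the right rearrangement (exchanging the roles of the variables where needed), this also fits a Bernoulli template; the homogeneous substitution reads the structure directly.


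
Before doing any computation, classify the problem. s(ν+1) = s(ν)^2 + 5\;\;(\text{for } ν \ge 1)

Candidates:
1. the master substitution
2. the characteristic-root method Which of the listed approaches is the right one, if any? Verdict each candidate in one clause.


Verdict: no special technique — the sequence value feeds back through itself nonlinearly — linear superposition fails, and every superposition-based closed form fails with it.
- the master substitution — the recursion shifts the index rather than dividing it.
- the characteristic-root method: the recursion is nonlinear in the sequence values, so no linear-modes ansatz applies.


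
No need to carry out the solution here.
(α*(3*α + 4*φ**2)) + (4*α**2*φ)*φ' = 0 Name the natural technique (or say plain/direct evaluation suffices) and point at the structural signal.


Technique: the exact-equation method — because the two cross partials coincide, the form is conservative as written — recover its potential in (α, φ).


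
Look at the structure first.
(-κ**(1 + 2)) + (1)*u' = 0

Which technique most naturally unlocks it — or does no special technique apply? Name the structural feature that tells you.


Diagnosis: no special technique — solved for the derivative, no u appears — this is antidifferentiation in κ wearing ODE clothing.


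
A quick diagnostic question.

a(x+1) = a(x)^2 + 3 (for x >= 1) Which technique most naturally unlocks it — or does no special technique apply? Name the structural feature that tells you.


Verdict: no special technique — a nonlinear dependence on earlier terms breaks linearity, and with it every superposition-based closed form.


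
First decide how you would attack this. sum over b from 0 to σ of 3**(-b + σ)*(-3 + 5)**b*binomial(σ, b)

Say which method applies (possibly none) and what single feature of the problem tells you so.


Technique: the binomial theorem — binomial coefficients against complementary powers of (-3 + 5) and 3: recognize the binomial expansion and resum.


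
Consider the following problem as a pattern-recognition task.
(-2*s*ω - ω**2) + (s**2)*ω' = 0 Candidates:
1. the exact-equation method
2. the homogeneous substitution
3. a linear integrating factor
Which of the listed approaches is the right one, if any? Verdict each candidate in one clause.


Technique: the homogeneous substitution — the slope's numerator and denominator have matching total degree, so it depends only on ω/s and the ratio substitution collapses it. A Bernoulli substitution is a fair alternative on this equation directly; the homogeneous reading takes it as given.
- the exact-equation method: the mixed-partials test fails on this split — it is not an exact differential as presented.
- the homogeneous substitution — a fit — the right tool for this form.
- a linear integrating factor — a nonlinear term in the unknown puts this outside the integrating-factor template.


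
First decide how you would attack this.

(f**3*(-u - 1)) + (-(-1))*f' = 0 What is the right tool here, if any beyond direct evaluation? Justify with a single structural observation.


Technique: separation of variables — all dependence on the two variables factors apart, the defining separable shape.


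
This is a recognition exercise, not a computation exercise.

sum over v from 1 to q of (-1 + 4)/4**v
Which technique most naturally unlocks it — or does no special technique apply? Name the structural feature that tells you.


Technique: the geometric series formula — consecutive terms stand in a fixed index-free ratio — the geometric sum formula closes it.


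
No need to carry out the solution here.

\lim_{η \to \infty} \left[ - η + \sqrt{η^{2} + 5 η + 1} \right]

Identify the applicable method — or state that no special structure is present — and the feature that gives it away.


Best approach: conjugate multiplication — an infinity-minus-infinity difference with a surviving radical — multiply by the conjugate to cancel the divergence.


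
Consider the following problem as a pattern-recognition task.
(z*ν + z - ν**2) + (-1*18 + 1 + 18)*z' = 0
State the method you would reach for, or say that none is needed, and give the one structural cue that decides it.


Diagnosis: a linear integrating factor — the unknown enters only to the first power against a nonzero forcing term — the integrating-factor template applies directly.


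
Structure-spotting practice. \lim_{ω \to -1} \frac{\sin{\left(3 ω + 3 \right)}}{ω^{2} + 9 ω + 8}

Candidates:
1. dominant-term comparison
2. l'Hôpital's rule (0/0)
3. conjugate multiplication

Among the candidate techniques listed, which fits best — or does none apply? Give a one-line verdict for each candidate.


Technique: l'Hôpital's rule (0/0) — plug in -1: top and bottom both hit zero, so differentiate each and retry. The standard small-argument limits would also carry it; the rule is the systematic route.
- dominant-term comparison — this is not a rational comparison of growth rates at infinity.
- l'Hôpital's rule (0/0) — applies; the problem has the shape this method handles.
- conjugate multiplication — there are no radicals in tension whose conjugate would simplify matters.


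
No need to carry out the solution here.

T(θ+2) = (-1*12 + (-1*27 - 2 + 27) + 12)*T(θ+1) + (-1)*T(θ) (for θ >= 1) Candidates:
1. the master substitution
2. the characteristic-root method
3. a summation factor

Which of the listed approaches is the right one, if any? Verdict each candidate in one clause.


Best approach: the characteristic-root method — shift-invariance with fixed coefficients calls for exponential trials; the characteristic polynomial finds every r^θ.
- the master substitution: there is no divide-the-index recursive argument.
- the characteristic-root method — a fit — the right tool for this form.
- a summation factor — a summation factor telescopes one-step recursions; this one carries higher-order memory.


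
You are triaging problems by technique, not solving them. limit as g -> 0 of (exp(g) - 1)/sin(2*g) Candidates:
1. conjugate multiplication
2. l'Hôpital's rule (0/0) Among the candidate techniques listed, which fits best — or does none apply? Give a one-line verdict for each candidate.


Diagnosis: l'Hôpital's rule (0/0) — the 0/0 form at 0 is the signature situation for l'Hôpital's rule. A local series expansion at the point resolves it as well; the rule is the packaged version of that step.
- conjugate multiplication — there are no radicals in tension whose conjugate would simplify matters.
- l'Hôpital's rule (0/0) — applies; the problem has the shape this method handles.


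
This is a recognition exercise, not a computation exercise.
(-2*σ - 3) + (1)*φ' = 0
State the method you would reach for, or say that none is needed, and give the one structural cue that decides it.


Diagnosis: no special technique — the slope is a function of σ alone, so integrate both sides directly.


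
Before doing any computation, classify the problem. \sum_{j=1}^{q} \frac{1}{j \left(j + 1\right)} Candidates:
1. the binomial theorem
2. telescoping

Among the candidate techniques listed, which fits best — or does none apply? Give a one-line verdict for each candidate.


Technique: telescoping — split \frac{1}{j \left(j + 1\right)} by partial fractions and the pieces are one function at shifted arguments — interior terms cancel.
- the binomial theorem: the terms lack the binomial-coefficient-weighted complementary-power pattern of an expansion.
- telescoping — applies; the problem has the shape this method handles.


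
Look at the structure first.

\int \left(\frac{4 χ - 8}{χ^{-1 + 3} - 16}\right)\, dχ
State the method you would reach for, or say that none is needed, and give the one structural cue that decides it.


Method: partial fractions — break (χ^{-1 + 3} - 16) into its roots and the integral splits into logarithm-sized bites.


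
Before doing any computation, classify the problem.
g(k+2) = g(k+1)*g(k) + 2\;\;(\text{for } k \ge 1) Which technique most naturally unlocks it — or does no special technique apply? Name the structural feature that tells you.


Technique: no special technique — the update rule curves (it is not linear in the unknown sequence), so no superposition-based closed form attaches — iterate or study it directly.


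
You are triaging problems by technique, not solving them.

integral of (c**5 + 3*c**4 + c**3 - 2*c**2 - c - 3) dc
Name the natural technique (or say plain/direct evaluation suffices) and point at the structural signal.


Technique: no special technique — the integrand is a sum of constant multiples of powers of c — integrate term by term.


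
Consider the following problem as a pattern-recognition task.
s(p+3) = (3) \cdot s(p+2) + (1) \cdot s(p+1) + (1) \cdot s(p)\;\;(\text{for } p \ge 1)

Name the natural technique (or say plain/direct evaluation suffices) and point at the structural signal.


Verdict: the characteristic-root method — linear, homogeneous, constant coefficients: solutions of the form r^p exist — find the roots of the characteristic polynomial.


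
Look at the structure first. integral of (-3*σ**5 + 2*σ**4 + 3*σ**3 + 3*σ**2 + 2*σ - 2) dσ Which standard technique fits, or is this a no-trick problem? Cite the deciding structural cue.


Best approach: no special technique — a term-by-term power-rule job in σ; no substitution or rearrangement earns its keep here.


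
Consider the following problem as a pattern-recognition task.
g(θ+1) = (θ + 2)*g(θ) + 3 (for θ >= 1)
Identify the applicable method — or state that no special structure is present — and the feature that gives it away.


Method: a summation factor — rescale the sequence by the product of the weights θ + 2 so far — the recurrence collapses to a plain running sum.


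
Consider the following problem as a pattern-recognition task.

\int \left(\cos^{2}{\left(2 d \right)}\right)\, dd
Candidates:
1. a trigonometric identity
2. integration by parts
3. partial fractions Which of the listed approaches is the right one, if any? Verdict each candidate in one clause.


Diagnosis: a trigonometric identity — \cos^{2}{\left(2 d \right)} is an even power — the power-reduction identity rewrites it into first-degree cosines.
- a trigonometric identity — yes — fits the structure here.
- integration by parts: not the natural route: no polynomial-kernel product appears — a recursive parts reduction of the trigonometric product exists, but the identity rewrite is direct.
- partial fractions — there is no rational-function structure to decompose.


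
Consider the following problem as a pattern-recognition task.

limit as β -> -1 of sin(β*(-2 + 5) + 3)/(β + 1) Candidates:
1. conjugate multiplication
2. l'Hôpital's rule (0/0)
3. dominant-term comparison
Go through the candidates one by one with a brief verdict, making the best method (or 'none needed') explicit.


Method: l'Hôpital's rule (0/0) — numerator and denominator both vanish at -1 — a genuine 0/0 form, which is exactly when l'Hôpital applies. One could equally expand both pieces locally and compare leading terms; the rule does that in one stroke.
- conjugate multiplication: there are no radicals in tension whose conjugate would simplify matters.
- l'Hôpital's rule (0/0): applies; the problem has the shape this method handles.
- dominant-term comparison — no dominant power emerges to decide the limit by degree comparison.


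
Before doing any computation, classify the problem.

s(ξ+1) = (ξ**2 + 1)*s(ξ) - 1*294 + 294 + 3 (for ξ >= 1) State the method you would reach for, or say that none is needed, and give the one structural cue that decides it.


Diagnosis: a summation factor — normalize by the running product of ξ**2 + 1: the left side becomes a difference, and differences sum.


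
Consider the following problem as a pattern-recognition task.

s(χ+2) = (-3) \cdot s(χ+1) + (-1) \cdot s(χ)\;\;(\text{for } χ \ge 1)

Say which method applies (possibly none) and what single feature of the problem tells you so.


Verdict: the characteristic-root method — try a geometric ansatz r^χ: constant coefficients turn the recurrence into one polynomial equation in r.


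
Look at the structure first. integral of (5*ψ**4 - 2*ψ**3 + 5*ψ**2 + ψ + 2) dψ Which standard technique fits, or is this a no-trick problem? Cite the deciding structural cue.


Diagnosis: no special technique — the integrand is a sum of constant multiples of powers of ψ — integrate term by term.


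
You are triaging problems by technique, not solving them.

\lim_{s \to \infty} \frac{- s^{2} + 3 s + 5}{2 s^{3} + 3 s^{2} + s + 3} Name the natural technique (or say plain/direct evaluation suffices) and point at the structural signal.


Diagnosis: dominant-term comparison — divide by the highest power of s present: lower-order terms vanish and the dominant ratio remains. As a single quotient, the ∞/∞ shape would yield to repeated differentiation as well — the growth comparison gets there in one look.


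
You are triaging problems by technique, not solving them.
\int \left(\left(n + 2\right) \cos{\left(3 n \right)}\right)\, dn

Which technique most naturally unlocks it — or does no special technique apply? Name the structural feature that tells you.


Method: integration by parts — a polynomial n + 2 against the kernel \cos{\left(3 n \right)} is the signature bounded-ladder case for integration by parts.


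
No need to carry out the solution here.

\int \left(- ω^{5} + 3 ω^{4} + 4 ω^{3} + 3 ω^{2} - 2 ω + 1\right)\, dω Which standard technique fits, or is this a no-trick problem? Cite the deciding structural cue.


Diagnosis: no special technique — every term is a constant multiple of a power of ω; term-wise power-rule integration needs no preliminary transformation.


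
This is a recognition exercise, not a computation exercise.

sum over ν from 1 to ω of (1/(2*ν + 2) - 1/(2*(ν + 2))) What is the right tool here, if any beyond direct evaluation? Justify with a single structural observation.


Technique: telescoping — the summand is built as 1/(2*ν + 2) minus its own successor — adjacent terms annihilate down the line.


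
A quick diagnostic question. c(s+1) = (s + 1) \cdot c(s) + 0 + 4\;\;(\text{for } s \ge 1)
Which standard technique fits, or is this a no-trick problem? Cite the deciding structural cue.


Best approach: a summation factor — with the index-dependent coefficient s + 1, dividing by the cumulative product turns the left side into a pure difference.


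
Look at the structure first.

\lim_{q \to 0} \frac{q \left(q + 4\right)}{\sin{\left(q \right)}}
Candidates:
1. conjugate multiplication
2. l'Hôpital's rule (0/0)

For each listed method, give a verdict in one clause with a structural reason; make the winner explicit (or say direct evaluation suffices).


Verdict: l'Hôpital's rule (0/0) — substituting 0 gives 0 over 0; differentiate top and bottom once and re-evaluate. The standard small-argument limits would also carry it; the rule is the systematic route.
- conjugate multiplication: no divergent radical difference is present for a conjugate pair to cancel.
- l'Hôpital's rule (0/0): applies; the problem has the shape this method handles.


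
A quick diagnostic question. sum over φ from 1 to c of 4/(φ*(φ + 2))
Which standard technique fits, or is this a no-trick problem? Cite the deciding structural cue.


Method: telescoping — 4/(φ*(φ + 2)) hides a difference of shifted reciprocals — decompose it and the middle of the sum vanishes.


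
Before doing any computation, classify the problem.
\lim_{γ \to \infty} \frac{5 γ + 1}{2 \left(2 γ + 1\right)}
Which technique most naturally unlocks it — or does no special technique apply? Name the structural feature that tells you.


Method: dominant-term comparison — as γ grows, only the highest-degree terms matter — compare leading terms and read the limit off. Differentiating the expression as a single quotient would eventually settle it as well; matching dominant growth settles it immediately.


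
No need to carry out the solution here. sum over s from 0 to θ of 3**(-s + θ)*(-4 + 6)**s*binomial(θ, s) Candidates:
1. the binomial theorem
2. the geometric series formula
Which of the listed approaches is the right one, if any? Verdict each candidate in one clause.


Verdict: the binomial theorem — terms weighting binomial(θ, s) against matched powers of (-4 + 6) and 3 reassemble into ((-4 + 6) + 3)^θ by the binomial theorem.
- the binomial theorem: applies; the problem has the shape this method handles.
- the geometric series formula — the ratio of consecutive terms depends on the index.
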